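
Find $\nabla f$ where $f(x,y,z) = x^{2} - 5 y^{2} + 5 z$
(2*x, -10*y, 5)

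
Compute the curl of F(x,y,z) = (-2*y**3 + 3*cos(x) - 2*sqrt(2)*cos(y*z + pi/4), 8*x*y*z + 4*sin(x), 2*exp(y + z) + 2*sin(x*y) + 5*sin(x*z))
(-8*x*y + 2*x*cos(x*y) + 2*exp(y + z), 2*sqrt(2)*y*sin(y*z + pi/4) - 2*y*cos(x*y) - 5*z*cos(x*z), 6*y**2 + 8*y*z - 2*sqrt(2)*z*sin(y*z + pi/4) + 4*cos(x))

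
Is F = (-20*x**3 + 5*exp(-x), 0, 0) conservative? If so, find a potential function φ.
Yes, F is conservative. φ = -5*x**4 - 5*exp(-x)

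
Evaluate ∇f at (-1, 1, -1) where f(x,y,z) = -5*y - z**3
(0, -5, -3)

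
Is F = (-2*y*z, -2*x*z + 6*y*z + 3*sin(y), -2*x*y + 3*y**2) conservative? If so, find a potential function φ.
Yes, F is conservative. φ = -2*x*y*z + 3*y**2*z - 3*cos(y)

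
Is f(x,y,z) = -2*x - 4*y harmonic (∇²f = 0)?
Yes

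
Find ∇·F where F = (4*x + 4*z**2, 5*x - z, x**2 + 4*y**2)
4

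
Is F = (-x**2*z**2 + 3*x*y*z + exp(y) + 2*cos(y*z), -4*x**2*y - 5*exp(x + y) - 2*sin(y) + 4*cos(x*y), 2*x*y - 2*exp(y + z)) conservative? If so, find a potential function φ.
No, ∇×F = (2*x - 2*exp(y + z), -2*x**2*z + 3*x*y - 2*y*sin(y*z) - 2*y, -8*x*y - 3*x*z - 4*y*sin(x*y) + 2*z*sin(y*z) - exp(y) - 5*exp(x + y)) ≠ 0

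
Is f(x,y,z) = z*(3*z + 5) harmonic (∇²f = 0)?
No, ∇²f = 6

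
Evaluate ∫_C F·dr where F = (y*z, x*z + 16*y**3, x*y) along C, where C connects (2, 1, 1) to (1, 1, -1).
-3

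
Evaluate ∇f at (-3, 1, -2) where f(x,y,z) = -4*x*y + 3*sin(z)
(-4, 12, 3*cos(2))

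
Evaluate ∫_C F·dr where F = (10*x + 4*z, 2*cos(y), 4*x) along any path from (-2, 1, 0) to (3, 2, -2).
-2*sin(1) + 1 + 2*sin(2)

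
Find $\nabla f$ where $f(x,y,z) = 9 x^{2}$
(18*x, 0, 0)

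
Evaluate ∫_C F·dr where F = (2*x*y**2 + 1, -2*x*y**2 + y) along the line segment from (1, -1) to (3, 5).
-130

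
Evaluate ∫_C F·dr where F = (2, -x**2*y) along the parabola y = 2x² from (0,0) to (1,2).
2/3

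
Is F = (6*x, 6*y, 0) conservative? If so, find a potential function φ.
Yes, F is conservative. φ = 3*x**2 + 3*y**2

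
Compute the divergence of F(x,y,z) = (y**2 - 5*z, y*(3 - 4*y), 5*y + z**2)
-8*y + 2*z + 3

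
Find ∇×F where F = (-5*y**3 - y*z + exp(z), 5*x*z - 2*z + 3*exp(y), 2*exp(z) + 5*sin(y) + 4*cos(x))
(-5*x + 5*cos(y) + 2, -y + exp(z) + 4*sin(x), 15*y**2 + 6*z)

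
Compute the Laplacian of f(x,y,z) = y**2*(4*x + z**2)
8*x + 2*y**2 + 2*z**2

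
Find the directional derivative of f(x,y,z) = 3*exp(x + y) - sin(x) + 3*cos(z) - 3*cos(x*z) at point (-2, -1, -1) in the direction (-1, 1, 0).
sqrt(2)*(cos(2) + 3*sin(2))/2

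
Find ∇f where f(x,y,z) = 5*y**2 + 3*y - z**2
(0, 10*y + 3, -2*z)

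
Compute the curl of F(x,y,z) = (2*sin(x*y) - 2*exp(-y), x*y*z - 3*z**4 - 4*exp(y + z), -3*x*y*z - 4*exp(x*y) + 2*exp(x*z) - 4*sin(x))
(-x*y - 3*x*z - 4*x*exp(x*y) + 12*z**3 + 4*exp(y + z), 3*y*z + 4*y*exp(x*y) - 2*z*exp(x*z) + 4*cos(x), -2*x*cos(x*y) + y*z - 2*exp(-y))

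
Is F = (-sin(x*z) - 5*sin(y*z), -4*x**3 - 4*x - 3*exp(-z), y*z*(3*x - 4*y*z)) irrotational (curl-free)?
No, ∇×F = (3*x*z - 8*y*z**2 - 3*exp(-z), -x*cos(x*z) - 3*y*z - 5*y*cos(y*z), -12*x**2 + 5*z*cos(y*z) - 4)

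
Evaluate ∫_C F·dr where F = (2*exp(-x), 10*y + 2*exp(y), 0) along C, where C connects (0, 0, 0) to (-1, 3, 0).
-2*E + 2*exp(3) + 45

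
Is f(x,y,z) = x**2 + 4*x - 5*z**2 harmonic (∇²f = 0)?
No, ∇²f = -8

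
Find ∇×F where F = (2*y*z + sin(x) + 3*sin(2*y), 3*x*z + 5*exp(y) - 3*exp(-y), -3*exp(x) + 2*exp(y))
(-3*x + 2*exp(y), 2*y + 3*exp(x), z - 6*cos(2*y))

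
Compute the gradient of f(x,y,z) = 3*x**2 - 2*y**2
(6*x, -4*y, 0)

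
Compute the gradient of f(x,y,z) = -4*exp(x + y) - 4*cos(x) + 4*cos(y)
(-4*exp(x + y) + 4*sin(x), -4*exp(x + y) - 4*sin(y), 0)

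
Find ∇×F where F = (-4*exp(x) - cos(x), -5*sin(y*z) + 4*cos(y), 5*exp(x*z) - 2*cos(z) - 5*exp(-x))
(5*y*cos(y*z), -5*z*exp(x*z) - 5*exp(-x), 0)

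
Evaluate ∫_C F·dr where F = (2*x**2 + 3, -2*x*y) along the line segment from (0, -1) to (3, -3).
13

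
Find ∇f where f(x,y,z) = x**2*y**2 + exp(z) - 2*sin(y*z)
(2*x*y**2, 2*x**2*y - 2*z*cos(y*z), -2*y*cos(y*z) + exp(z))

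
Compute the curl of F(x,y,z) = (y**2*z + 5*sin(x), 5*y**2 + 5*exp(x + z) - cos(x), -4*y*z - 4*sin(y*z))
(-4*z*cos(y*z) - 4*z - 5*exp(x + z), y**2, -2*y*z + 5*exp(x + z) + sin(x))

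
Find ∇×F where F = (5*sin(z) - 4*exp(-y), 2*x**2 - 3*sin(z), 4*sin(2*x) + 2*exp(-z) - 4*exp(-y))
(3*cos(z) + 4*exp(-y), -8*cos(2*x) + 5*cos(z), 4*x - 4*exp(-y))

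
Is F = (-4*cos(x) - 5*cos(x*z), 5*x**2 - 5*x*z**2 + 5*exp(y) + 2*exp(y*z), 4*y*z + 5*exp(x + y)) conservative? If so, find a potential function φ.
No, ∇×F = (10*x*z - 2*y*exp(y*z) + 4*z + 5*exp(x + y), 5*x*sin(x*z) - 5*exp(x + y), 10*x - 5*z**2) ≠ 0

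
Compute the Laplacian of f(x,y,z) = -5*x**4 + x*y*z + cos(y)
-60*x**2 - cos(y)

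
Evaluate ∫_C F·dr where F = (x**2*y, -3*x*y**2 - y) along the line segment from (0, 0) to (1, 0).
0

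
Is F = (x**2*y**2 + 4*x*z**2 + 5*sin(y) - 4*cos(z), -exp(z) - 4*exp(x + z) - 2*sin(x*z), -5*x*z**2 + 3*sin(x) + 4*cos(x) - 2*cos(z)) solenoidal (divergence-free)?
No, ∇·F = 2*x*y**2 - 10*x*z + 4*z**2 + 2*sin(z)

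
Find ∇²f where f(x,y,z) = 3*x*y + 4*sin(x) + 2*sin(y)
-4*sin(x) - 2*sin(y)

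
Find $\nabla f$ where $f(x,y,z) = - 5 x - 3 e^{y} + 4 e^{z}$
(-5, -3*exp(y), 4*exp(z))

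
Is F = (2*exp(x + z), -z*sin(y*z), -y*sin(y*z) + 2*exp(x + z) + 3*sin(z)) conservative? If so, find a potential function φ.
Yes, F is conservative. φ = 2*exp(x + z) - 3*cos(z) + cos(y*z)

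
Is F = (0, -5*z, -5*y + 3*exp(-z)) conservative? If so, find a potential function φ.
Yes, F is conservative. φ = -5*y*z - 3*exp(-z)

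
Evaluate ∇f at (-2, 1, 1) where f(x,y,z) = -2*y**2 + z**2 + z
(0, -4, 3)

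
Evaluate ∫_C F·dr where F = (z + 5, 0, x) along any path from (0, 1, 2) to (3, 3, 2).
21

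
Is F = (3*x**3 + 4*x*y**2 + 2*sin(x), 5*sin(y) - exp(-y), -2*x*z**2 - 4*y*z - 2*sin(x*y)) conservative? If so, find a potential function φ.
No, ∇×F = (-2*x*cos(x*y) - 4*z, 2*y*cos(x*y) + 2*z**2, -8*x*y) ≠ 0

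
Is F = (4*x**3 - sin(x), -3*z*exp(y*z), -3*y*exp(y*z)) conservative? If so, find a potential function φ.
Yes, F is conservative. φ = x**4 - 3*exp(y*z) + cos(x)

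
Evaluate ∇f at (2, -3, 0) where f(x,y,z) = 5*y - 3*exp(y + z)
(0, 5 - 3*exp(-3), -3*exp(-3))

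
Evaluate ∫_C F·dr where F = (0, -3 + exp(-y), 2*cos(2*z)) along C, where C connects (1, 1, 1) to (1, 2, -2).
-3 - sin(2) - exp(-2) + exp(-1) - sin(4)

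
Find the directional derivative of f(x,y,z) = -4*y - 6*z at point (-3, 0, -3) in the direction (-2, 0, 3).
-18*sqrt(13)/13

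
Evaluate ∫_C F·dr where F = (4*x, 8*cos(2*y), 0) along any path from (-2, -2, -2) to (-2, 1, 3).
4*sin(4) + 4*sin(2)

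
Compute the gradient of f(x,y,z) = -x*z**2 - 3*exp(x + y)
(-z**2 - 3*exp(x + y), -3*exp(x + y), -2*x*z)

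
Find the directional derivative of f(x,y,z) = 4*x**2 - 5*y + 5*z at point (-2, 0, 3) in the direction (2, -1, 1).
-11*sqrt(6)/3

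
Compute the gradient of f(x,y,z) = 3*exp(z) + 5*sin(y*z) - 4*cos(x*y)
(4*y*sin(x*y), 4*x*sin(x*y) + 5*z*cos(y*z), 5*y*cos(y*z) + 3*exp(z))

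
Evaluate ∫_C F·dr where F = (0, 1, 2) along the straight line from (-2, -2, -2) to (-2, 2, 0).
8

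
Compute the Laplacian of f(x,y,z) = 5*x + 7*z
0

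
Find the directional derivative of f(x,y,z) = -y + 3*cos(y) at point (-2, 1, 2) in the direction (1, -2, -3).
sqrt(14)*(1 + 3*sin(1))/7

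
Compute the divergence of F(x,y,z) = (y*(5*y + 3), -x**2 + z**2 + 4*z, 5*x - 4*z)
-4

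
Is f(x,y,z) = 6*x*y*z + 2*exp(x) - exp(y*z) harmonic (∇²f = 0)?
No, ∇²f = -y**2*exp(y*z) - z**2*exp(y*z) + 2*exp(x)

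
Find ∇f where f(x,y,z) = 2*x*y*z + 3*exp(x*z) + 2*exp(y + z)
(z*(2*y + 3*exp(x*z)), 2*x*z + 2*exp(y + z), 2*x*y + 3*x*exp(x*z) + 2*exp(y + z))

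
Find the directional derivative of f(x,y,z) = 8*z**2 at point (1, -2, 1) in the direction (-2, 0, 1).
16*sqrt(5)/5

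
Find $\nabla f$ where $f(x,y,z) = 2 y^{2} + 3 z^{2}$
(0, 4*y, 6*z)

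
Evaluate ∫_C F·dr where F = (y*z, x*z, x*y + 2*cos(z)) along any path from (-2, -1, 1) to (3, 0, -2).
-2 - 2*sin(2) - 2*sin(1)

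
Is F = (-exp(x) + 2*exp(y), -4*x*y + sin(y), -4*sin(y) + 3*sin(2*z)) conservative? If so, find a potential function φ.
No, ∇×F = (-4*cos(y), 0, -4*y - 2*exp(y)) ≠ 0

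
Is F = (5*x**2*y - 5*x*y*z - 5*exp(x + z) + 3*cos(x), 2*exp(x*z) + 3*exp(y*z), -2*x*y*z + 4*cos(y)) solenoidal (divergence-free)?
No, ∇·F = 8*x*y - 5*y*z + 3*z*exp(y*z) - 5*exp(x + z) - 3*sin(x)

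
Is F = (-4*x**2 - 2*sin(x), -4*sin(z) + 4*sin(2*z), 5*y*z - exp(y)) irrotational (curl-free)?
No, ∇×F = (5*z - exp(y) + 4*cos(z) - 8*cos(2*z), 0, 0)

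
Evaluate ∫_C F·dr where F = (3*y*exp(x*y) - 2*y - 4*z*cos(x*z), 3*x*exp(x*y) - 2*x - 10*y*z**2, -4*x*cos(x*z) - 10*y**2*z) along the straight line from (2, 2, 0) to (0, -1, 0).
11 - 3*exp(4)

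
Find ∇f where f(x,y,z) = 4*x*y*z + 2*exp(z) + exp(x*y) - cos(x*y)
(y*(4*z + exp(x*y) + sin(x*y)), x*(4*z + exp(x*y) + sin(x*y)), 4*x*y + 2*exp(z))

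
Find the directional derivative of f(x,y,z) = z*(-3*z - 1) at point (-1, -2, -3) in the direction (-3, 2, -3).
-51*sqrt(22)/22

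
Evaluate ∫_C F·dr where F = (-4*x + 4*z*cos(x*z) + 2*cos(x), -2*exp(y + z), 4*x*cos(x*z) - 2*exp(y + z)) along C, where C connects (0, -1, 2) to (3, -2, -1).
-18 - 2*sin(3) - 2*exp(-3) + 2*E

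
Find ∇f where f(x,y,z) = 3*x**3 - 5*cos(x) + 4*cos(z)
(9*x**2 + 5*sin(x), 0, -4*sin(z))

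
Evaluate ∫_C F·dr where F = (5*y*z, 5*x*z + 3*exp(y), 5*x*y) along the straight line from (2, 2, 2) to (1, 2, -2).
-60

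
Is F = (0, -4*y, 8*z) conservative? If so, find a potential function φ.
Yes, F is conservative. φ = -2*y**2 + 4*z**2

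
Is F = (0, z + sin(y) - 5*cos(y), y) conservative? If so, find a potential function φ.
Yes, F is conservative. φ = y*z - 5*sin(y) - cos(y)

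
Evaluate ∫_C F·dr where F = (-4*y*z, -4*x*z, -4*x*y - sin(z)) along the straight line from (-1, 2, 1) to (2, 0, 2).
-8 - cos(1) + cos(2)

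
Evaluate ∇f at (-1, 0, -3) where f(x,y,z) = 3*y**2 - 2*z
(0, 0, -2)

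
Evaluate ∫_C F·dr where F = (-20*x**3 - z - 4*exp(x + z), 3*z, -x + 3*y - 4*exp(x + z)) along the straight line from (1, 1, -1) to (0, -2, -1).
17 - 4*exp(-1)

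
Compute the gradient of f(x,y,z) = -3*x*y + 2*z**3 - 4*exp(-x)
(-3*y + 4*exp(-x), -3*x, 6*z**2)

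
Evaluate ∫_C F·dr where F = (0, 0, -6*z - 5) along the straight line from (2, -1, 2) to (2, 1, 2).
0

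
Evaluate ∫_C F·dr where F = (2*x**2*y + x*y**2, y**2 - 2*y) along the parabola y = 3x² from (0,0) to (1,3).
27/10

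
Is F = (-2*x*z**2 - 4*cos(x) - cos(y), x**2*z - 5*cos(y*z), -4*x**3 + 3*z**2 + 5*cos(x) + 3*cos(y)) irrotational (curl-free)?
No, ∇×F = (-x**2 - 5*y*sin(y*z) - 3*sin(y), 12*x**2 - 4*x*z + 5*sin(x), 2*x*z - sin(y))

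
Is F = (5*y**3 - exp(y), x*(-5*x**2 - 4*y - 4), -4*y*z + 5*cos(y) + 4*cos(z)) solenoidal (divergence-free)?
No, ∇·F = -4*x - 4*y - 4*sin(z)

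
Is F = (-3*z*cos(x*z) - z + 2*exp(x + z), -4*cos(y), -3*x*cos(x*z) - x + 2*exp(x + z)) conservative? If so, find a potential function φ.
Yes, F is conservative. φ = -x*z + 2*exp(x + z) - 4*sin(y) - 3*sin(x*z)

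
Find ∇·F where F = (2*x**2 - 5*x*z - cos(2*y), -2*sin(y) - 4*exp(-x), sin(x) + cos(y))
4*x - 5*z - 2*cos(y)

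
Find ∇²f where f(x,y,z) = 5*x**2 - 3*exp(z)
10 - 3*exp(z)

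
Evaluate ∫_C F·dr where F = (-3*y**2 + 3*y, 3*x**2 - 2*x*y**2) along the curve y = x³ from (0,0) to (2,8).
-20988/35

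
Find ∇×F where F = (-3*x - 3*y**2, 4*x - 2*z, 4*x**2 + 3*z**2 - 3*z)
(2, -8*x, 6*y + 4)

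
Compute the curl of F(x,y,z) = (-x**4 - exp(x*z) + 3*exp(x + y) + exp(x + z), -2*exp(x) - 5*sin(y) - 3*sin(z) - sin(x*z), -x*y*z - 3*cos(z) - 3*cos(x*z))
(-x*z + x*cos(x*z) + 3*cos(z), -x*exp(x*z) + y*z - 3*z*sin(x*z) + exp(x + z), -z*cos(x*z) - 2*exp(x) - 3*exp(x + y))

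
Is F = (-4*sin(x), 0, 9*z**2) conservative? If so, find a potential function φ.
Yes, F is conservative. φ = 3*z**3 + 4*cos(x)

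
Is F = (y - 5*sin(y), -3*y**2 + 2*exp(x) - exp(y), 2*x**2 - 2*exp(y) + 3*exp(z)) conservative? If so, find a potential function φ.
No, ∇×F = (-2*exp(y), -4*x, 2*exp(x) + 5*cos(y) - 1) ≠ 0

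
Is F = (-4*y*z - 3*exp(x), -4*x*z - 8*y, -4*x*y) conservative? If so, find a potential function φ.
Yes, F is conservative. φ = -4*x*y*z - 4*y**2 - 3*exp(x)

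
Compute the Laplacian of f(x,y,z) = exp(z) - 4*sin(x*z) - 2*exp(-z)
4*x**2*sin(x*z) + 4*z**2*sin(x*z) + exp(z) - 2*exp(-z)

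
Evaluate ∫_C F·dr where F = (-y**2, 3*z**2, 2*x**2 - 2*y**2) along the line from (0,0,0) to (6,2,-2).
-128/3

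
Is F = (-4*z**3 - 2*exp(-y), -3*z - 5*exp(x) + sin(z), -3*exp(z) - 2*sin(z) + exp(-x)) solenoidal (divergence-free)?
No, ∇·F = -3*exp(z) - 2*cos(z)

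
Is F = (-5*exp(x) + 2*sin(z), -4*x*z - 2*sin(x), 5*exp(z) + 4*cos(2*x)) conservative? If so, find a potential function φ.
No, ∇×F = (4*x, 8*sin(2*x) + 2*cos(z), -4*z - 2*cos(x)) ≠ 0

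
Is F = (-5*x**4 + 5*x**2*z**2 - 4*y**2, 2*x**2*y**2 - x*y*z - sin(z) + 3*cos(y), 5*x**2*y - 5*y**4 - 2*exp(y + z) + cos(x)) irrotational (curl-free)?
No, ∇×F = (5*x**2 + x*y - 20*y**3 - 2*exp(y + z) + cos(z), 10*x**2*z - 10*x*y + sin(x), y*(4*x*y - z + 8))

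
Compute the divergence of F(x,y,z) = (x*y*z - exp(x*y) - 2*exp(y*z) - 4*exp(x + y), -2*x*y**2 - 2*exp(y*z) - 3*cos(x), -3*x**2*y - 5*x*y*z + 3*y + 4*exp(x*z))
-9*x*y + 4*x*exp(x*z) + y*z - y*exp(x*y) - 2*z*exp(y*z) - 4*exp(x + y)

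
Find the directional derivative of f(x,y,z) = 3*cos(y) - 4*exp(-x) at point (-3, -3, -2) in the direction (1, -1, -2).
sqrt(6)*(-3*sin(3) + 4*exp(3))/6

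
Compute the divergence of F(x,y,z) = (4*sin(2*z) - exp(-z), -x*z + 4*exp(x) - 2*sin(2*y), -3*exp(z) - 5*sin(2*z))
-3*exp(z) - 4*cos(2*y) - 10*cos(2*z)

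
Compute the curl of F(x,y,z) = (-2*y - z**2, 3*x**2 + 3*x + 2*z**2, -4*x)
(-4*z, 4 - 2*z, 6*x + 5)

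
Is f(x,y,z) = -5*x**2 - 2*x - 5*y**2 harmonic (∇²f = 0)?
No, ∇²f = -20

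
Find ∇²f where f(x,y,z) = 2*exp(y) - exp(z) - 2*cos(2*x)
2*exp(y) - exp(z) + 8*cos(2*x)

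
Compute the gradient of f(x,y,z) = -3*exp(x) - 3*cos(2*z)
(-3*exp(x), 0, 6*sin(2*z))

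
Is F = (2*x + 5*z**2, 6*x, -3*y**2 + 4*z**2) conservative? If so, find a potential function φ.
No, ∇×F = (-6*y, 10*z, 6) ≠ 0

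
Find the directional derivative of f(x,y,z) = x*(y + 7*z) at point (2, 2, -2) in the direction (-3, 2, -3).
-sqrt(22)/11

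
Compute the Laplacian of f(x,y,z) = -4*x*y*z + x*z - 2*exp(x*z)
2*(-x**2 - z**2)*exp(x*z)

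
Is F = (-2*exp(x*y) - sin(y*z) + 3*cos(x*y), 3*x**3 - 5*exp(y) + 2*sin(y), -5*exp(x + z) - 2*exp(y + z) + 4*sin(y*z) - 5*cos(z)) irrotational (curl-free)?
No, ∇×F = (4*z*cos(y*z) - 2*exp(y + z), -y*cos(y*z) + 5*exp(x + z), 9*x**2 + 2*x*exp(x*y) + 3*x*sin(x*y) + z*cos(y*z))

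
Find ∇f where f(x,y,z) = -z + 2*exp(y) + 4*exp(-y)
(0, 2*exp(y) - 4*exp(-y), -1)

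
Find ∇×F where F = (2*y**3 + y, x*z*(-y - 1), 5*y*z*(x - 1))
(x*(y + 1) + 5*z*(x - 1), -5*y*z, -6*y**2 - z*(y + 1) - 1)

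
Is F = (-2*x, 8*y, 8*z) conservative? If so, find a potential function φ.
Yes, F is conservative. φ = -x**2 + 4*y**2 + 4*z**2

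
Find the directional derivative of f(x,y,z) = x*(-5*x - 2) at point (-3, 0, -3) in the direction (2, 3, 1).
4*sqrt(14)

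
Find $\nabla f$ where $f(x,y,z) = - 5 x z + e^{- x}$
(-5*z - exp(-x), 0, -5*x)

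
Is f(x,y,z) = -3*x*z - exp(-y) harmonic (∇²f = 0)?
No, ∇²f = -exp(-y)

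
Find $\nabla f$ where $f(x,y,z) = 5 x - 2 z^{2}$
(5, 0, -4*z)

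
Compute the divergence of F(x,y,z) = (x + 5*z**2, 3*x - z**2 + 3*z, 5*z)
6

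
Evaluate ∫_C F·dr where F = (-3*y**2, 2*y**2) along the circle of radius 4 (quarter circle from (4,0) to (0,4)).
512/3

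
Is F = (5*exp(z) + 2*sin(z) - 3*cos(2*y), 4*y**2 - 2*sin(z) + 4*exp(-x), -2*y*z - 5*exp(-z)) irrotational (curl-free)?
No, ∇×F = (-2*z + 2*cos(z), 5*exp(z) + 2*cos(z), -6*sin(2*y) - 4*exp(-x))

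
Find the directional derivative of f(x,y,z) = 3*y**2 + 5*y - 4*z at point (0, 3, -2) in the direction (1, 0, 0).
0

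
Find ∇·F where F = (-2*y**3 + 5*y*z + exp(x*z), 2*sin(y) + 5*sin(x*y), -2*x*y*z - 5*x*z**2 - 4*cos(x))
-2*x*y - 10*x*z + 5*x*cos(x*y) + z*exp(x*z) + 2*cos(y)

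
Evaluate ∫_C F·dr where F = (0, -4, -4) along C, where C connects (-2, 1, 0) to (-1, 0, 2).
-4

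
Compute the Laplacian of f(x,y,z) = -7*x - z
0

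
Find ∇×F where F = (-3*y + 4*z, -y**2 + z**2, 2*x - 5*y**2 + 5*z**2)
(-10*y - 2*z, 2, 3)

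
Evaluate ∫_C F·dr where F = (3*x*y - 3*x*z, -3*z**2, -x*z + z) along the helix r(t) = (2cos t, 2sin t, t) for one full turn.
2*pi*(-15 + pi)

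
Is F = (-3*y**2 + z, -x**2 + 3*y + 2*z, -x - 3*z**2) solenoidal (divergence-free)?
No, ∇·F = 3 - 6*z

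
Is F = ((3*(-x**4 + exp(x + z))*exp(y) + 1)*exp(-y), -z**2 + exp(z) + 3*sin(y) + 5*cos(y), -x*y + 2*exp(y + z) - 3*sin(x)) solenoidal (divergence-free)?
No, ∇·F = -12*x**3 + 3*exp(x + z) + 2*exp(y + z) - 5*sin(y) + 3*cos(y)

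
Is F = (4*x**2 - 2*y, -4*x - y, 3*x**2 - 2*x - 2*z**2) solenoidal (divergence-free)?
No, ∇·F = 8*x - 4*z - 1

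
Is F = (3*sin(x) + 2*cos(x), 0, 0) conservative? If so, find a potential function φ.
Yes, F is conservative. φ = 2*sin(x) - 3*cos(x)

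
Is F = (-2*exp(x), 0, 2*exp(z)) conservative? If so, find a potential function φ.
Yes, F is conservative. φ = -2*exp(x) + 2*exp(z)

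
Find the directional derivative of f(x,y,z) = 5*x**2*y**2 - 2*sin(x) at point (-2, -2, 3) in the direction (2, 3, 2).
-4*sqrt(17)*(cos(2) + 100)/17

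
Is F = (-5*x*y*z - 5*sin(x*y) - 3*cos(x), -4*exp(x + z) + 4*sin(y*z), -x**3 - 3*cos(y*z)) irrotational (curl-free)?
No, ∇×F = (-4*y*cos(y*z) + 3*z*sin(y*z) + 4*exp(x + z), x*(3*x - 5*y), 5*x*z + 5*x*cos(x*y) - 4*exp(x + z))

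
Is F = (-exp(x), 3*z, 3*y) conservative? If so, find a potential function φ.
Yes, F is conservative. φ = 3*y*z - exp(x)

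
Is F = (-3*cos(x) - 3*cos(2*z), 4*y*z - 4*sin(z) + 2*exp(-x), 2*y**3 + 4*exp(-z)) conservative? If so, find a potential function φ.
No, ∇×F = (6*y**2 - 4*y + 4*cos(z), 6*sin(2*z), -2*exp(-x)) ≠ 0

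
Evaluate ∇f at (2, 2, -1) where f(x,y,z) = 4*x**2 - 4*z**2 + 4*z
(16, 0, 12)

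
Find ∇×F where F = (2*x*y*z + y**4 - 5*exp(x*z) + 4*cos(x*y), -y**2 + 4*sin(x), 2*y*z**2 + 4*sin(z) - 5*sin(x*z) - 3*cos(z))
(2*z**2, 2*x*y - 5*x*exp(x*z) + 5*z*cos(x*z), -2*x*z + 4*x*sin(x*y) - 4*y**3 + 4*cos(x))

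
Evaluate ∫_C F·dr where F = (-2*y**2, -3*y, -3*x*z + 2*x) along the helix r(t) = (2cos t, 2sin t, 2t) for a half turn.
208/3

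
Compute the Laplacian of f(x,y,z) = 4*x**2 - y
8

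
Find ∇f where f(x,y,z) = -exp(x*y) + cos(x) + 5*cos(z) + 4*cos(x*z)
(-y*exp(x*y) - 4*z*sin(x*z) - sin(x), -x*exp(x*y), -4*x*sin(x*z) - 5*sin(z))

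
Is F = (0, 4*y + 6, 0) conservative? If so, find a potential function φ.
Yes, F is conservative. φ = 2*y*(y + 3)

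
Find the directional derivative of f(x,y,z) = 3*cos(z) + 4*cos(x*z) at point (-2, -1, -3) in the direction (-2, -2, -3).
-3*sqrt(17)*(16*sin(6) + 3*sin(3))/17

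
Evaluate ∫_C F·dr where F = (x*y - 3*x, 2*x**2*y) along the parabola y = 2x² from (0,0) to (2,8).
518/3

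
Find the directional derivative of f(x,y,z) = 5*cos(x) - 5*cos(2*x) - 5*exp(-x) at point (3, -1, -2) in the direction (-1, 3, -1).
5*sqrt(11)*(-1 - (2*sin(6) - sin(3))*exp(3))*exp(-3)/11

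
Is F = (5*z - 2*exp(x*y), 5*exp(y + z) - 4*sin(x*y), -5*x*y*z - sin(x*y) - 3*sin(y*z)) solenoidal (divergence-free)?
No, ∇·F = -5*x*y - 4*x*cos(x*y) - 2*y*exp(x*y) - 3*y*cos(y*z) + 5*exp(y + z)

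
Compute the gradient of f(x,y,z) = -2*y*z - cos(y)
(0, -2*z + sin(y), -2*y)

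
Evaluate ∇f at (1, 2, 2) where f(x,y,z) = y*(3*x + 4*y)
(6, 19, 0)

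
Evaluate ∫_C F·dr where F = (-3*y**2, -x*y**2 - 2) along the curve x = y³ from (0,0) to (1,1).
-119/30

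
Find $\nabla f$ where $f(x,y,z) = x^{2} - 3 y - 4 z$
(2*x, -3, -4)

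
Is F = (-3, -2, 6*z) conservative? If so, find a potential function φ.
Yes, F is conservative. φ = -3*x - 2*y + 3*z**2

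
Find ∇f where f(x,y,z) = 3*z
(0, 0, 3)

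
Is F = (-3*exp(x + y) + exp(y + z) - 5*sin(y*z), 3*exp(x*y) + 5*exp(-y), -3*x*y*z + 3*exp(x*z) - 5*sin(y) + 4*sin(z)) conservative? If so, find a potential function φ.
No, ∇×F = (-3*x*z - 5*cos(y), 3*y*z - 5*y*cos(y*z) - 3*z*exp(x*z) + exp(y + z), 3*y*exp(x*y) + 5*z*cos(y*z) + 3*exp(x + y) - exp(y + z)) ≠ 0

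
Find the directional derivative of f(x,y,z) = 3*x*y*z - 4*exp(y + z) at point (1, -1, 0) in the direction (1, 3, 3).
3*sqrt(19)*(-3*E - 8)*exp(-1)/19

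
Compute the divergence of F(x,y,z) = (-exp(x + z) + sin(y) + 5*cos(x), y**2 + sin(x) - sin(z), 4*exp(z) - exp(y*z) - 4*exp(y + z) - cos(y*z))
-y*exp(y*z) + y*sin(y*z) + 2*y + 4*exp(z) - exp(x + z) - 4*exp(y + z) - 5*sin(x)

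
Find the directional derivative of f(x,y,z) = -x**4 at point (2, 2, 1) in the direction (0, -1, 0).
0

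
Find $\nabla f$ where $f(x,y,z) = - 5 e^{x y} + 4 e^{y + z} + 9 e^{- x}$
(-5*y*exp(x*y) - 9*exp(-x), -5*x*exp(x*y) + 4*exp(y + z), 4*exp(y + z))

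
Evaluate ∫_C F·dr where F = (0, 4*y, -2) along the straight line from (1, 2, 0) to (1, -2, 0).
0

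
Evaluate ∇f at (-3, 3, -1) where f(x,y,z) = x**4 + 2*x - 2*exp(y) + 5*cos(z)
(-106, -2*exp(3), 5*sin(1))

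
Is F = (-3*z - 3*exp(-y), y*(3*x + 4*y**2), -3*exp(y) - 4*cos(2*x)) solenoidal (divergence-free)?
No, ∇·F = 3*x + 12*y**2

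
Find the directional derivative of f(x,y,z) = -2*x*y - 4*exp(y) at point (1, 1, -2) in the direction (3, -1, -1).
4*sqrt(11)*(-1 + E)/11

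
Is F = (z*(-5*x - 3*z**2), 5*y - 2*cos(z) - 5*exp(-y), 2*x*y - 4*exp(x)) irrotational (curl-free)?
No, ∇×F = (2*x - 2*sin(z), -5*x - 2*y - 9*z**2 + 4*exp(x), 0)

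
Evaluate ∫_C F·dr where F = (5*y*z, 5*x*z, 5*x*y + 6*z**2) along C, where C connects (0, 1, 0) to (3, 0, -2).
-16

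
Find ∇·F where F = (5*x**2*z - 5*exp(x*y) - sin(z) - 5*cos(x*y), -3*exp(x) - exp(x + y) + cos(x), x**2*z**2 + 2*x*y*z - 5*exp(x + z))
2*x**2*z + 2*x*y + 10*x*z - 5*y*exp(x*y) + 5*y*sin(x*y) - exp(x + y) - 5*exp(x + z)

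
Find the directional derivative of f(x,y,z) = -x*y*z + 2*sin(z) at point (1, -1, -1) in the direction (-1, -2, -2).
-1 - 4*cos(1)/3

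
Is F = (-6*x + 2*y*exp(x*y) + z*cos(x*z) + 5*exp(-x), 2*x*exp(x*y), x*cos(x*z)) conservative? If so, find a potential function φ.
Yes, F is conservative. φ = -3*x**2 + 2*exp(x*y) + sin(x*z) - 5*exp(-x)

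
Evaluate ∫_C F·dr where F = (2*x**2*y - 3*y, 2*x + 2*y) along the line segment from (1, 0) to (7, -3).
-474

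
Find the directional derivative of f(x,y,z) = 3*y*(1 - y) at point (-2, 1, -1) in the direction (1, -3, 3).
9*sqrt(19)/19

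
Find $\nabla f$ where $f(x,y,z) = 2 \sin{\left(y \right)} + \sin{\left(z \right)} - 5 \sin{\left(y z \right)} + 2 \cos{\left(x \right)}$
(-2*sin(x), -5*z*cos(y*z) + 2*cos(y), -5*y*cos(y*z) + cos(z))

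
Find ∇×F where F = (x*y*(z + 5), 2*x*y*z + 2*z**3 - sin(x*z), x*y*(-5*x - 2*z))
(-2*x*y - x*(5*x + 2*z) + x*cos(x*z) - 6*z**2, y*(11*x + 2*z), -x*(z + 5) + 2*y*z - z*cos(x*z))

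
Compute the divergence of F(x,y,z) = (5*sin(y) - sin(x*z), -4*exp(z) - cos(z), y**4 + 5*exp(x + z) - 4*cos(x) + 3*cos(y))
-z*cos(x*z) + 5*exp(x + z)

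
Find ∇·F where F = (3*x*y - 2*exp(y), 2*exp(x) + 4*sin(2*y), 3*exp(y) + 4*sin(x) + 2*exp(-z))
3*y + 8*cos(2*y) - 2*exp(-z)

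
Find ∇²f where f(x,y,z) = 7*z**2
14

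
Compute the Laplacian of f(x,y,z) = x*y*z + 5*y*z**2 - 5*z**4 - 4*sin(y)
10*y - 60*z**2 + 4*sin(y)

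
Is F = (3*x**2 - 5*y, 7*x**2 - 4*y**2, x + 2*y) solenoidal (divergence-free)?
No, ∇·F = 6*x - 8*y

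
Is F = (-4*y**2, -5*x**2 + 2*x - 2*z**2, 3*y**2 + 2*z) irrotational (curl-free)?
No, ∇×F = (6*y + 4*z, 0, -10*x + 8*y + 2)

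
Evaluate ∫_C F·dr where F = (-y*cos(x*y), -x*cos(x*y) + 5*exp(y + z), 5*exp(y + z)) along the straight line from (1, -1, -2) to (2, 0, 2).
-sin(1) - 5*exp(-3) + 5*exp(2)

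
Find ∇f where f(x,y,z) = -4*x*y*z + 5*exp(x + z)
(-4*y*z + 5*exp(x + z), -4*x*z, -4*x*y + 5*exp(x + z))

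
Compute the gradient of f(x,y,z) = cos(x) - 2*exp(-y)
(-sin(x), 2*exp(-y), 0)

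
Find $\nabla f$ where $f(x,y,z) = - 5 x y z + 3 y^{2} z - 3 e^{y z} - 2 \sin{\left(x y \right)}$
(-y*(5*z + 2*cos(x*y)), -5*x*z - 2*x*cos(x*y) + 6*y*z - 3*z*exp(y*z), y*(-5*x + 3*y - 3*exp(y*z)))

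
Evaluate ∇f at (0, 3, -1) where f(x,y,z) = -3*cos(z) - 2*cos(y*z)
(0, 2*sin(3), -3*sin(1) - 6*sin(3))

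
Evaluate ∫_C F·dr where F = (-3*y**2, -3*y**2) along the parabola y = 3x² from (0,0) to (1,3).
-162/5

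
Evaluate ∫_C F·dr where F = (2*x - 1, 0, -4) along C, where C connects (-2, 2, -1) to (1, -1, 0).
-10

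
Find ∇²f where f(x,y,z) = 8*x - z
0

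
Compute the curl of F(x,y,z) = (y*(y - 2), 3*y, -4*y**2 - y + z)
(-8*y - 1, 0, 2 - 2*y)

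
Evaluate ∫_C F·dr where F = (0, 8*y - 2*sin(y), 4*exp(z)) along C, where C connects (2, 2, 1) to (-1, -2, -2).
4*(1 - exp(3))*exp(-2)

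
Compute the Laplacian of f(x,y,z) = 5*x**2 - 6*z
10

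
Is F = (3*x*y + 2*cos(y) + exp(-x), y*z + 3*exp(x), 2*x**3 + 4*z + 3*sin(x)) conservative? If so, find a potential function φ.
No, ∇×F = (-y, -6*x**2 - 3*cos(x), -3*x + 3*exp(x) + 2*sin(y)) ≠ 0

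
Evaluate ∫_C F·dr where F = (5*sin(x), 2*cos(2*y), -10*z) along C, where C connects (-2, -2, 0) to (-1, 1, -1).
-5 - 5*cos(1) + 5*cos(2) + sin(4) + sin(2)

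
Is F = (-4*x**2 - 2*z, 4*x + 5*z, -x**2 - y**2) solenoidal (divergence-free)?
No, ∇·F = -8*x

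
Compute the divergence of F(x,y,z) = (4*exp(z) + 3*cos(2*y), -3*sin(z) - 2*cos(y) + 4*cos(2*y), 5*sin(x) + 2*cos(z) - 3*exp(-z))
2*sin(y) - 8*sin(2*y) - 2*sin(z) + 3*exp(-z)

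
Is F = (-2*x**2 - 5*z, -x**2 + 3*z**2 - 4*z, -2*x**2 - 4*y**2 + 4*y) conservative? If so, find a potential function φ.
No, ∇×F = (-8*y - 6*z + 8, 4*x - 5, -2*x) ≠ 0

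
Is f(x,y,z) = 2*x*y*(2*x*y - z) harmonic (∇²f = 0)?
No, ∇²f = 8*x**2 + 8*y**2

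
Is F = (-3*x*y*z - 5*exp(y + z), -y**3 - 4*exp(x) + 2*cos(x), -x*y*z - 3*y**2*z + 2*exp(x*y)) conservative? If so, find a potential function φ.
No, ∇×F = (-x*z + 2*x*exp(x*y) - 6*y*z, -3*x*y + y*z - 2*y*exp(x*y) - 5*exp(y + z), 3*x*z - 4*exp(x) + 5*exp(y + z) - 2*sin(x)) ≠ 0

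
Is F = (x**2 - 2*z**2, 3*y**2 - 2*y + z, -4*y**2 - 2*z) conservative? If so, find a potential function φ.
No, ∇×F = (-8*y - 1, -4*z, 0) ≠ 0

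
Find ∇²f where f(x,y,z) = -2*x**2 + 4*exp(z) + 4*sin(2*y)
4*exp(z) - 16*sin(2*y) - 4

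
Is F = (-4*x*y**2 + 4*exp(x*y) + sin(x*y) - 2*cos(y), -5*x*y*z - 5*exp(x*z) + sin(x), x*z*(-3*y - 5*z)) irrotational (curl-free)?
No, ∇×F = (x*(5*y - 3*z + 5*exp(x*z)), z*(3*y + 5*z), 8*x*y - 4*x*exp(x*y) - x*cos(x*y) - 5*y*z - 5*z*exp(x*z) - 2*sin(y) + cos(x))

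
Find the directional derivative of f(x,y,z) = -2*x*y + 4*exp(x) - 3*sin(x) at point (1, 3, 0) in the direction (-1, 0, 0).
-4*E + 3*cos(1) + 6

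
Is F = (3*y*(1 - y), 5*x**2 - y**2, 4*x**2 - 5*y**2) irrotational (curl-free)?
No, ∇×F = (-10*y, -8*x, 10*x + 6*y - 3)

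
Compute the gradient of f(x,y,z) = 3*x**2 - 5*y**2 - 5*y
(6*x, -10*y - 5, 0)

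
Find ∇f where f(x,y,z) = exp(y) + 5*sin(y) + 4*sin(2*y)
(0, exp(y) + 5*cos(y) + 8*cos(2*y), 0)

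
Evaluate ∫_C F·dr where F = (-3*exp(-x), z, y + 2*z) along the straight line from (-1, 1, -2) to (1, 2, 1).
1 - 6*sinh(1)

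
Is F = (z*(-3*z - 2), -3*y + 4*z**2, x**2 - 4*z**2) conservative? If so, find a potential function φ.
No, ∇×F = (-8*z, -2*x - 6*z - 2, 0) ≠ 0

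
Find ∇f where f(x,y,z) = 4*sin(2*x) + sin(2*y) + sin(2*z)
(8*cos(2*x), 2*cos(2*y), 2*cos(2*z))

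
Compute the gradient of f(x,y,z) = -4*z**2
(0, 0, -8*z)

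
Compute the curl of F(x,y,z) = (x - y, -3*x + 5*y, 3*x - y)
(-1, -3, -2)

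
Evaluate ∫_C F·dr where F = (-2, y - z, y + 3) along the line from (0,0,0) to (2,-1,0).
-7/2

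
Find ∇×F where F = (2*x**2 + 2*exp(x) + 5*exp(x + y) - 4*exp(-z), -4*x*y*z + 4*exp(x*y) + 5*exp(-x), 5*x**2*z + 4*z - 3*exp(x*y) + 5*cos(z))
(x*(4*y - 3*exp(x*y)), -10*x*z + 3*y*exp(x*y) + 4*exp(-z), -4*y*z + 4*y*exp(x*y) - 5*exp(x + y) - 5*exp(-x))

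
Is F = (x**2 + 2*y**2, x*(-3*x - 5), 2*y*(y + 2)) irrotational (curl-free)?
No, ∇×F = (4*y + 4, 0, -6*x - 4*y - 5)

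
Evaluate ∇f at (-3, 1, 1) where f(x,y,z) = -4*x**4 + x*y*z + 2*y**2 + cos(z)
(433, 1, -3 - sin(1))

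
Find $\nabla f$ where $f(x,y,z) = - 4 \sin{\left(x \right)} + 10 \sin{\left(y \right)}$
(-4*cos(x), 10*cos(y), 0)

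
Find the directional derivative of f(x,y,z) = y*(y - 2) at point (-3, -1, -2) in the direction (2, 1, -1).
-2*sqrt(6)/3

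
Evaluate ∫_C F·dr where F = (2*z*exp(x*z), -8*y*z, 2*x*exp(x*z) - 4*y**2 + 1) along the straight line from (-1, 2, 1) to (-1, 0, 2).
-2*exp(-1) + 2*exp(-2) + 17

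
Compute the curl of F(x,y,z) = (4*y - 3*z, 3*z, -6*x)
(-3, 3, -4)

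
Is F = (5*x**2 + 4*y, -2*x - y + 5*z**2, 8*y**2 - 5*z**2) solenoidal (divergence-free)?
No, ∇·F = 10*x - 10*z - 1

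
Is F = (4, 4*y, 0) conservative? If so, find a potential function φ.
Yes, F is conservative. φ = 4*x + 2*y**2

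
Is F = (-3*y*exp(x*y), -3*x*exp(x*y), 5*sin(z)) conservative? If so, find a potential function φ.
Yes, F is conservative. φ = -3*exp(x*y) - 5*cos(z)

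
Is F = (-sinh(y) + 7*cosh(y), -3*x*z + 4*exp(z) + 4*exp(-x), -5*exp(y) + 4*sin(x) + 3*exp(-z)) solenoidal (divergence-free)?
No, ∇·F = -3*exp(-z)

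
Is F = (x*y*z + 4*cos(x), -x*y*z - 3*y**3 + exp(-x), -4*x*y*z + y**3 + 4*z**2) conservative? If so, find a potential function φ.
No, ∇×F = (x*y - 4*x*z + 3*y**2, y*(x + 4*z), -x*z - y*z - exp(-x)) ≠ 0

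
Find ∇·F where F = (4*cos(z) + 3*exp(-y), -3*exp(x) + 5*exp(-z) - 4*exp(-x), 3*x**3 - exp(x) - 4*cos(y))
0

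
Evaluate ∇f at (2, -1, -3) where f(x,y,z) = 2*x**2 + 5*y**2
(8, -10, 0)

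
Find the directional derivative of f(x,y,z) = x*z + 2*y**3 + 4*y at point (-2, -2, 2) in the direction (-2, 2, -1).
18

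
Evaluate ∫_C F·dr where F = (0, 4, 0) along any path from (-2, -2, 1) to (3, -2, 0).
0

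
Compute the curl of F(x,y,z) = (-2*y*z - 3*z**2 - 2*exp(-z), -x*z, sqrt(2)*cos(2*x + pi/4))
(x, -2*y - 6*z + 2*sqrt(2)*sin(2*x + pi/4) + 2*exp(-z), z)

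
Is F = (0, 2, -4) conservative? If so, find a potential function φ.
Yes, F is conservative. φ = 2*y - 4*z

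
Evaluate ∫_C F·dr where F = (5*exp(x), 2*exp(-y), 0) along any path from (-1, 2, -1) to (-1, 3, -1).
-(2 - 2*E)*exp(-3)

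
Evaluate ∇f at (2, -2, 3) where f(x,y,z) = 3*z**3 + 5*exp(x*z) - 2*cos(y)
(15*exp(6), -2*sin(2), 81 + 10*exp(6))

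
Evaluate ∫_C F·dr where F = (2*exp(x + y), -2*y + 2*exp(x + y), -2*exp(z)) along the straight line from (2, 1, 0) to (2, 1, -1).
2 - 2*exp(-1)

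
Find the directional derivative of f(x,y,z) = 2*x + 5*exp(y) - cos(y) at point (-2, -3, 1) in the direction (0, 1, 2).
sqrt(5)*(-exp(3)*sin(3) + 5)*exp(-3)/5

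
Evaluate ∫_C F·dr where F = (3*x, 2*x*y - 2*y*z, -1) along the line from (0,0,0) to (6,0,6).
48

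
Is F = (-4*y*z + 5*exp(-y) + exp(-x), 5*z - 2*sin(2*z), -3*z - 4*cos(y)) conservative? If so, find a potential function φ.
No, ∇×F = (4*sin(y) + 4*cos(2*z) - 5, -4*y, 4*z + 5*exp(-y)) ≠ 0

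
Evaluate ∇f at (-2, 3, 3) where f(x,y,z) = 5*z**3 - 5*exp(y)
(0, -5*exp(3), 135)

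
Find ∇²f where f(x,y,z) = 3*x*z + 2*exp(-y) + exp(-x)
2*exp(-y) + exp(-x)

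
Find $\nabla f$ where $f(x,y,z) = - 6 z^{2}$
(0, 0, -12*z)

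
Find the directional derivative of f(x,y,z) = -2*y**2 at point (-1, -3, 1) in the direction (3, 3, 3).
4*sqrt(3)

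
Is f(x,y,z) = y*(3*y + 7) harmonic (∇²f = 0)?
No, ∇²f = 6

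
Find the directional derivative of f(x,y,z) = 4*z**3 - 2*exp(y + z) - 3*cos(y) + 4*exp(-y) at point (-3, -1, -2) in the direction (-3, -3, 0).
sqrt(2)*(2 + 3*exp(3)*sin(1) + 4*exp(4))*exp(-3)/2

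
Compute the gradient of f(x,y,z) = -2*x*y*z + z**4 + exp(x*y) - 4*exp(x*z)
(-2*y*z + y*exp(x*y) - 4*z*exp(x*z), x*(-2*z + exp(x*y)), -2*x*y - 4*x*exp(x*z) + 4*z**3)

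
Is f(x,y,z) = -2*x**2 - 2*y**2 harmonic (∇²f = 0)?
No, ∇²f = -8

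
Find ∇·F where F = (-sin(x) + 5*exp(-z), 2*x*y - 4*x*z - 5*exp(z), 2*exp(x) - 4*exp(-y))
2*x - cos(x)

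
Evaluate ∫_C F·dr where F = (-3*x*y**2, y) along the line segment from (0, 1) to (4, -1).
-8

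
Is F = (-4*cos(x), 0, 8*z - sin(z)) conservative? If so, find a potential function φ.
Yes, F is conservative. φ = 4*z**2 - 4*sin(x) + cos(z)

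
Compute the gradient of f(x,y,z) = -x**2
(-2*x, 0, 0)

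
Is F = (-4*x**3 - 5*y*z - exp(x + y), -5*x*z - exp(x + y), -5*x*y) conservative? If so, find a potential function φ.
Yes, F is conservative. φ = -x**4 - 5*x*y*z - exp(x + y)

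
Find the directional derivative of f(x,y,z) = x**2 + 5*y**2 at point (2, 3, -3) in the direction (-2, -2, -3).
-4*sqrt(17)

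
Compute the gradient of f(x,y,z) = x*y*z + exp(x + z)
(y*z + exp(x + z), x*z, x*y + exp(x + z))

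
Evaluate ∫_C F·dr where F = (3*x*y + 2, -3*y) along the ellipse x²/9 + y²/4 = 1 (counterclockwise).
0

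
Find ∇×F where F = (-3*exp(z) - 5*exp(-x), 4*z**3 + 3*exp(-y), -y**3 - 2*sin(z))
(-3*y**2 - 12*z**2, -3*exp(z), 0)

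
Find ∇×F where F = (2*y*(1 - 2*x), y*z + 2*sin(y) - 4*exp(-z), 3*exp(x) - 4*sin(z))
(-y - 4*exp(-z), -3*exp(x), 4*x - 2)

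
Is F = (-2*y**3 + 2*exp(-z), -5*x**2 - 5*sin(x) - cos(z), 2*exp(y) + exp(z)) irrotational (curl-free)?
No, ∇×F = (2*exp(y) - sin(z), -2*exp(-z), -10*x + 6*y**2 - 5*cos(x))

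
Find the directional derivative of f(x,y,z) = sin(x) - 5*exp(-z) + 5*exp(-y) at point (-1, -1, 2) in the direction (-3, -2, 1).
sqrt(14)*(-3*exp(2)*cos(1) + 5 + 10*exp(3))*exp(-2)/14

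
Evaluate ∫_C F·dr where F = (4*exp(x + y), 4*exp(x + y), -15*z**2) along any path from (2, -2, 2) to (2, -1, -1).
4*E + 41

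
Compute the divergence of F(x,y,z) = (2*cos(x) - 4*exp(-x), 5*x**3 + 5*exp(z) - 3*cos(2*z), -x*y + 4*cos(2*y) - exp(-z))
-2*sin(x) + exp(-z) + 4*exp(-x)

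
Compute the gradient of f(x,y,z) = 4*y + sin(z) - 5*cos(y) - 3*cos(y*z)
(0, 3*z*sin(y*z) + 5*sin(y) + 4, 3*y*sin(y*z) + cos(z))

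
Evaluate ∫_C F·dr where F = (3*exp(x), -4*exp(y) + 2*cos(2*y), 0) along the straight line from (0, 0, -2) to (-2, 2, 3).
-4*exp(2) + sin(4) + 3*exp(-2) + 1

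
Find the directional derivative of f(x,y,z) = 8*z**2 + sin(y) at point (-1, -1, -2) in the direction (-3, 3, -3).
sqrt(3)*(cos(1) + 32)/3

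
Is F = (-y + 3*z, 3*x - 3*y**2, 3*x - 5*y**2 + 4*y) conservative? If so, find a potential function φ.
No, ∇×F = (4 - 10*y, 0, 4) ≠ 0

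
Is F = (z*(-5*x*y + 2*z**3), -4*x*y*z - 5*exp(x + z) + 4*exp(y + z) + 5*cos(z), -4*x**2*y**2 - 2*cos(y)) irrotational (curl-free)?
No, ∇×F = (-8*x**2*y + 4*x*y + 5*exp(x + z) - 4*exp(y + z) + 2*sin(y) + 5*sin(z), 8*x*y**2 - 5*x*y + 8*z**3, 5*x*z - 4*y*z - 5*exp(x + z))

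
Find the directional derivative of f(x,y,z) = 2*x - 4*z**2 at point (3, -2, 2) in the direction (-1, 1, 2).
-17*sqrt(6)/3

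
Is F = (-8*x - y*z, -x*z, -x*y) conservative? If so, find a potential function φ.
Yes, F is conservative. φ = x*(-4*x - y*z)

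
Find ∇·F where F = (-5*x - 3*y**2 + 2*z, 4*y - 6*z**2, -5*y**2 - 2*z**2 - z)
-4*z - 2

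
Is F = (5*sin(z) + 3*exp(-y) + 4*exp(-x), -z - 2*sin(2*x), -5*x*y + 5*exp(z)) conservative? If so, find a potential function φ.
No, ∇×F = (1 - 5*x, 5*y + 5*cos(z), -4*cos(2*x) + 3*exp(-y)) ≠ 0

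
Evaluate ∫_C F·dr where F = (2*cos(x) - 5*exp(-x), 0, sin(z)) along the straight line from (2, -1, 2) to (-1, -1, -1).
-2*sin(2) - 2*sin(1) - 5*exp(-2) - cos(1) + cos(2) + 5*E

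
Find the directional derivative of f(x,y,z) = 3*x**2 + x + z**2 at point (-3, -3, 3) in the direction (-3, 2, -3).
3*sqrt(22)/2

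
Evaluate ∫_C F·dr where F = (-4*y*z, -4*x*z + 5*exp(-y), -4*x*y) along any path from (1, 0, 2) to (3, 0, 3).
0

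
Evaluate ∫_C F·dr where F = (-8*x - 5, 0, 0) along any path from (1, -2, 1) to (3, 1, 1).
-42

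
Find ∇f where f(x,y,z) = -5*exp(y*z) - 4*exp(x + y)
(-4*exp(x + y), -5*z*exp(y*z) - 4*exp(x + y), -5*y*exp(y*z))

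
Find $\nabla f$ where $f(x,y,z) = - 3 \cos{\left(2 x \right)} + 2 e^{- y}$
(6*sin(2*x), -2*exp(-y), 0)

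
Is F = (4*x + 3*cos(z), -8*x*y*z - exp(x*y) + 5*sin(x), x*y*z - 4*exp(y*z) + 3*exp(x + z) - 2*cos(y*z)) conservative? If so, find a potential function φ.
No, ∇×F = (8*x*y + x*z - 4*z*exp(y*z) + 2*z*sin(y*z), -y*z - 3*exp(x + z) - 3*sin(z), -8*y*z - y*exp(x*y) + 5*cos(x)) ≠ 0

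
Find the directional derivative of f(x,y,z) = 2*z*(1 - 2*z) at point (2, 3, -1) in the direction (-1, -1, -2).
-10*sqrt(6)/3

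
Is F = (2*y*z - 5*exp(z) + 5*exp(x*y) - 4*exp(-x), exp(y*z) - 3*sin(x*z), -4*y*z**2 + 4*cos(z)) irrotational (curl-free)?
No, ∇×F = (3*x*cos(x*z) - y*exp(y*z) - 4*z**2, 2*y - 5*exp(z), -5*x*exp(x*y) - 3*z*cos(x*z) - 2*z)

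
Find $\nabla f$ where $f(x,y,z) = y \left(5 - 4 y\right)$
(0, 5 - 8*y, 0)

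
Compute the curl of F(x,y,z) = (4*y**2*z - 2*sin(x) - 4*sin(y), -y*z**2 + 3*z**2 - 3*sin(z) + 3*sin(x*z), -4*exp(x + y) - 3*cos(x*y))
(3*x*sin(x*y) - 3*x*cos(x*z) + 2*y*z - 6*z - 4*exp(x + y) + 3*cos(z), 4*y**2 - 3*y*sin(x*y) + 4*exp(x + y), -8*y*z + 3*z*cos(x*z) + 4*cos(y))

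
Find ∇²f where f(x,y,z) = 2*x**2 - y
4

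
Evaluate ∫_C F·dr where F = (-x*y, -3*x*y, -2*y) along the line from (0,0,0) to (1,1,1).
-7/3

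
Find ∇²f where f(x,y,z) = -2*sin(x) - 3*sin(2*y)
2*sin(x) + 12*sin(2*y)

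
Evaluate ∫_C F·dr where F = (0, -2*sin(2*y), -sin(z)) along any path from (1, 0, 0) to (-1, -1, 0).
-1 + cos(2)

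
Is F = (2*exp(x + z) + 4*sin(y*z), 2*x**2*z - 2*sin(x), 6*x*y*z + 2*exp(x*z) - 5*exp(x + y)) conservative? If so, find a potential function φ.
No, ∇×F = (-2*x**2 + 6*x*z - 5*exp(x + y), -6*y*z + 4*y*cos(y*z) - 2*z*exp(x*z) + 5*exp(x + y) + 2*exp(x + z), 4*x*z - 4*z*cos(y*z) - 2*cos(x)) ≠ 0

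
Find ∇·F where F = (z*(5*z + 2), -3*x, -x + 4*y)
0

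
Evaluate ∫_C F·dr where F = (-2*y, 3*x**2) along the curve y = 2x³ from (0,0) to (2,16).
496/5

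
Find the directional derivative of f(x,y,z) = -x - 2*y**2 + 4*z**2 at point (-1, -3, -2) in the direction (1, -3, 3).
-85*sqrt(19)/19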